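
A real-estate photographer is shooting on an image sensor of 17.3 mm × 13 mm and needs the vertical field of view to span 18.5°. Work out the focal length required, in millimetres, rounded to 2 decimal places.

From α = 2·arctan(h/2f) we get f = h / (2·tan(α/2)).
With h = 13 mm and α/2 = 9.25°, tan(α/2) ≈ 0.16286, so f ≈ 13 / 0.32572 ≈ 39.9115 mm.

39.91 mm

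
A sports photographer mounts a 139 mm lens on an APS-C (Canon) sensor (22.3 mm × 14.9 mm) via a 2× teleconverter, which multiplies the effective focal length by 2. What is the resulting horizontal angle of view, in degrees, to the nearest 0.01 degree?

4.59°

Effective focal length f = 139 × 2 = 278 mm.
α = 2·arctan(22.3 / (2 × 278)) = 2·arctan(0.04011) ≈ 4.5936°.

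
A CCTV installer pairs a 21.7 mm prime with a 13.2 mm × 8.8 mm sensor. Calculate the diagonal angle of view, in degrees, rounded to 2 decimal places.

Sensor diagonal = √(13.2² + 8.8²) = √251.6800 ≈ 15.8644 mm.
Angle of view α = 2·arctan(d/2f) with d = 15.8644 mm and f = 21.7 mm.
d/2f = 0.36554; arctan(0.36554) ≈ 20.0794°, so α ≈ 40.1587°.

40.16°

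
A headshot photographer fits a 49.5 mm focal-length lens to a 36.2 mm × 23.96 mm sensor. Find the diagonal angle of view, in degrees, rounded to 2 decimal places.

47.35°

Sensor diagonal = √(36.2² + 23.96²) = √1884.5216 ≈ 43.4111 mm.
Angle of view α = 2·arctan(d/2f) with d = 43.4111 mm and f = 49.5 mm.
d/2f = 0.43850; arctan(0.43850) ≈ 23.6772°, so α ≈ 47.3545°.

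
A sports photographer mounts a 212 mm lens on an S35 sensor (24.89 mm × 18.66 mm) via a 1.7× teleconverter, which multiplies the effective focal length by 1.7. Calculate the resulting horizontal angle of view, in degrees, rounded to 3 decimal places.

3.955°

Effective focal length f = 212 × 1.7 = 360.4 mm.
α = 2·arctan(24.89 / (2 × 360.4)) = 2·arctan(0.03453) ≈ 3.9554°.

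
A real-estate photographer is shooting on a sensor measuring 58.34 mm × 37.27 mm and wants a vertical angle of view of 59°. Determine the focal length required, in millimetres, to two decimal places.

From α = 2·arctan(h/2f) we get f = h / (2·tan(α/2)).
With h = 37.27 mm and α/2 = 29.5°, tan(α/2) ≈ 0.56577, so f ≈ 37.27 / 1.13155 ≈ 32.9373 mm.

32.94 mm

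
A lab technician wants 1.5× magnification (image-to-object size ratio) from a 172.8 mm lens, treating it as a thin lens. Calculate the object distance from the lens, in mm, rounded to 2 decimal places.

With m = dᵢ/dₒ and 1/f = 1/dₒ + 1/dᵢ, substituting dᵢ = m·dₒ gives 1/f = (1 + 1/m)/dₒ, hence dₒ = f·(1 + 1/m).
dₒ = 172.8 × (1 + 1/1.5) = 172.8 × 1.66667 ≈ 288.000 mm.

288.00 mm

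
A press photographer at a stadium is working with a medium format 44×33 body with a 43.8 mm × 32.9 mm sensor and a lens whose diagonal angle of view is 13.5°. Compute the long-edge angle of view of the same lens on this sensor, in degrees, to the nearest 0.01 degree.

10.81°

Sensor diagonal = √(43.8² + 32.9²) = √3000.8500 ≈ 54.7800 mm.
From the diagonal AOV: f = 54.7800 / (2·tan(6.75°)) = 54.7800 / 0.23672 ≈ 231.4170 mm.
Long-edge AOV = 2·arctan(43.8 / (2 × 231.4170)) = 2·arctan(0.09463) ≈ 10.8121°.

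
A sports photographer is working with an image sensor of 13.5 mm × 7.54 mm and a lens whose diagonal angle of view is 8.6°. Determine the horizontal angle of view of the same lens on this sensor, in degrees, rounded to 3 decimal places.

7.512°

Sensor diagonal = √(13.5² + 7.54²) = √239.1016 ≈ 15.4629 mm.
From the diagonal AOV: f = 15.4629 / (2·tan(4.3°)) = 15.4629 / 0.15038 ≈ 102.8251 mm.
Horizontal AOV = 2·arctan(13.5 / (2 × 102.8251)) = 2·arctan(0.06565) ≈ 7.5116°.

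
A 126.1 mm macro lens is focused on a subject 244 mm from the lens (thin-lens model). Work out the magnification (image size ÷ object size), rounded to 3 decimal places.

1.070×

Thin lens: 1/f = 1/dₒ + 1/dᵢ → 1/dᵢ = 1/126.1 − 1/244 = 0.0038319 mm⁻¹, so dᵢ ≈ 260.9703 mm.
Magnification m = dᵢ/dₒ = 260.9703/244 ≈ 1.06955.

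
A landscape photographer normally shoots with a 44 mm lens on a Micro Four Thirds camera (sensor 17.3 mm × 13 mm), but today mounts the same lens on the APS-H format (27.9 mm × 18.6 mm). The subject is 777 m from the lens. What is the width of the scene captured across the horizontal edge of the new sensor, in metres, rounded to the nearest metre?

493 m

The focal length stays 44 mm; the relevant sensor dimension is now w = 27.9 mm. Object distance dₒ = 777 m = 777000 mm.
Thin-lens field width W = w·(dₒ − f)/f = 27.9 × (777000 − 44)/44 ≈ 492660.736 mm = 492.661 m.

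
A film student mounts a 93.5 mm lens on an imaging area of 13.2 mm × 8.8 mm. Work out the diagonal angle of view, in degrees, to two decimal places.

9.70°

Sensor diagonal = √(13.2² + 8.8²) = √251.6800 ≈ 15.8644 mm.
Angle of view α = 2·arctan(d/2f) with d = 15.8644 mm and f = 93.5 mm.
d/2f = 0.08484; arctan(0.08484) ≈ 4.8492°, so α ≈ 9.6983°.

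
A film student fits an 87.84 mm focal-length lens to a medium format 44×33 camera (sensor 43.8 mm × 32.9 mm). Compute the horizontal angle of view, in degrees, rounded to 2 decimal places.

28.00°

Angle of view α = 2·arctan(w/2f) with w = 43.8 mm and f = 87.84 mm.
w/2f = 0.24932; arctan(0.24932) ≈ 13.9994°, so α ≈ 27.9988°.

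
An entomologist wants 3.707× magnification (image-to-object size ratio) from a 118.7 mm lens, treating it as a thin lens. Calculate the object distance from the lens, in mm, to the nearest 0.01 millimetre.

With m = dᵢ/dₒ and 1/f = 1/dₒ + 1/dᵢ, substituting dᵢ = m·dₒ gives 1/f = (1 + 1/m)/dₒ, hence dₒ = f·(1 + 1/m).
dₒ = 118.7 × (1 + 1/3.707) = 118.7 × 1.26976 ≈ 150.721 mm.

150.72 mm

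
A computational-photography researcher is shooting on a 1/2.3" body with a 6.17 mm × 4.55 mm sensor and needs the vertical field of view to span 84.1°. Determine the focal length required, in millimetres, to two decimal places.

From α = 2·arctan(h/2f) we get f = h / (2·tan(α/2)).
With h = 4.55 mm and α/2 = 42.05°, tan(α/2) ≈ 0.90199, so f ≈ 4.55 / 1.80397 ≈ 2.5222 mm.

2.52 mm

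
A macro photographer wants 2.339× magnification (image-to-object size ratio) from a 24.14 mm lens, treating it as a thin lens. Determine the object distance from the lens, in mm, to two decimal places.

34.46 mm

With m = dᵢ/dₒ and 1/f = 1/dₒ + 1/dᵢ, substituting dᵢ = m·dₒ gives 1/f = (1 + 1/m)/dₒ, hence dₒ = f·(1 + 1/m).
dₒ = 24.14 × (1 + 1/2.339) = 24.14 × 1.42753 ≈ 34.461 mm.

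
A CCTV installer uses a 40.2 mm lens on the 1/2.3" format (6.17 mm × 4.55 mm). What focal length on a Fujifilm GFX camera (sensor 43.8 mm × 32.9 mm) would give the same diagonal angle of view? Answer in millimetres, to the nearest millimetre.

287 mm

Sensor diagonal = √(6.17² + 4.55²) = √58.7714 ≈ 7.6663 mm.
Sensor diagonal = √(43.8² + 32.9²) = √3000.8500 ≈ 54.7800 mm.
Equal angle of view means equal diagonal/f ratio, so f₂ = f₁ · (diagonal₂/diagonal₁) = 40.2 × 54.7800/7.6663.
f₂ = 40.2 × 7.14561 ≈ 287.253 mm.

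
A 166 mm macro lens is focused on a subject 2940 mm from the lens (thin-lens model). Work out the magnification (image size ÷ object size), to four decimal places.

Thin lens: 1/f = 1/dₒ + 1/dᵢ → 1/dᵢ = 1/166 − 1/2940 = 0.0056840 mm⁻¹, so dᵢ ≈ 175.9337 mm.
Magnification m = dᵢ/dₒ = 175.9337/2940 ≈ 0.05984.

0.0598×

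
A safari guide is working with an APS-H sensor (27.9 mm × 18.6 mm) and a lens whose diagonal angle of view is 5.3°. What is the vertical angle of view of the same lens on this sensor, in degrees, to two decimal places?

Sensor diagonal = √(27.9² + 18.6²) = √1124.3700 ≈ 33.5316 mm.
From the diagonal AOV: f = 33.5316 / (2·tan(2.65°)) = 33.5316 / 0.09257 ≈ 362.2360 mm.
Vertical AOV = 2·arctan(18.6 / (2 × 362.2360)) = 2·arctan(0.02567) ≈ 2.9414°.

2.94°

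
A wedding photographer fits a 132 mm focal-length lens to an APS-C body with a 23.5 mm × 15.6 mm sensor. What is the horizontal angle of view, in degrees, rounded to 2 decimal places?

Angle of view α = 2·arctan(w/2f) with w = 23.5 mm and f = 132 mm.
w/2f = 0.08902; arctan(0.08902) ≈ 5.0868°, so α ≈ 10.1736°.

10.17°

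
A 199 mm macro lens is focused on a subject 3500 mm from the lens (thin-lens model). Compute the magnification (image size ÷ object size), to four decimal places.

0.0603×

Thin lens: 1/f = 1/dₒ + 1/dᵢ → 1/dᵢ = 1/199 − 1/3500 = 0.0047394 mm⁻¹, so dᵢ ≈ 210.9967 mm.
Magnification m = dᵢ/dₒ = 210.9967/3500 ≈ 0.06028.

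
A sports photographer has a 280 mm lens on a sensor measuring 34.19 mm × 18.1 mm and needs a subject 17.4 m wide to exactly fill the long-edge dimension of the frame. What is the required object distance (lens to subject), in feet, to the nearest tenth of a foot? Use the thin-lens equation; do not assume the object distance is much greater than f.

W: 17.4 m = 17400 mm.
Magnification m = w/W = dᵢ/dₒ; combined with 1/f = 1/dₒ + 1/dᵢ this gives dₒ = f·(1 + W/w).
dₒ = 280 mm × (1 + 17400/34.19) = 280 × 509.9207 ≈ 142777.806 mm = 142777.806/304.8 ft = 468.431 ft.

468.4 ft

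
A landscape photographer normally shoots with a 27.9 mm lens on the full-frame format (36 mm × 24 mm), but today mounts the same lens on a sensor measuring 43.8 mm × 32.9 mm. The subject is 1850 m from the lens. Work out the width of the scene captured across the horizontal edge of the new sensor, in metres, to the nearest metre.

The focal length stays 27.9 mm; the relevant sensor dimension is now w = 43.8 mm. Object distance dₒ = 1850 m = 1.85e+06 mm.
Thin-lens field width W = w·(dₒ − f)/f = 43.8 × (1.85e+06 − 27.9)/27.9 ≈ 2904257.275 mm = 2904.26 m.

2904 m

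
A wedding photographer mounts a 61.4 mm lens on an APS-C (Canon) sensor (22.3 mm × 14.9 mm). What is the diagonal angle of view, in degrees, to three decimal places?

Sensor diagonal = √(22.3² + 14.9²) = √719.3000 ≈ 26.8198 mm.
Angle of view α = 2·arctan(d/2f) with d = 26.8198 mm and f = 61.4 mm.
d/2f = 0.21840; arctan(0.21840) ≈ 12.3201°, so α ≈ 24.6401°.

24.640°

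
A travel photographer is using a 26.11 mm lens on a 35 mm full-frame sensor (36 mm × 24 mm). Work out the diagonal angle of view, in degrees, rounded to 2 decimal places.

79.29°

Sensor diagonal = √(36² + 24²) = √1872.0000 ≈ 43.2666 mm.
Angle of view α = 2·arctan(d/2f) with d = 43.2666 mm and f = 26.11 mm.
d/2f = 0.82854; arctan(0.82854) ≈ 39.6433°, so α ≈ 79.2865°.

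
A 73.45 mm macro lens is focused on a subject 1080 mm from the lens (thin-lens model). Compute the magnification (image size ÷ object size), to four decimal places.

Thin lens: 1/f = 1/dₒ + 1/dᵢ → 1/dᵢ = 1/73.45 − 1/1080 = 0.0126888 mm⁻¹, so dᵢ ≈ 78.8098 mm.
Magnification m = dᵢ/dₒ = 78.8098/1080 ≈ 0.07297.

0.0730×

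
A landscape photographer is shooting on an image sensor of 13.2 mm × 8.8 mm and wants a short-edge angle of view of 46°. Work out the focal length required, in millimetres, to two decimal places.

10.37 mm

From α = 2·arctan(h/2f) we get f = h / (2·tan(α/2)).
With h = 8.8 mm and α/2 = 23°, tan(α/2) ≈ 0.42447, so f ≈ 8.8 / 0.84895 ≈ 10.3658 mm.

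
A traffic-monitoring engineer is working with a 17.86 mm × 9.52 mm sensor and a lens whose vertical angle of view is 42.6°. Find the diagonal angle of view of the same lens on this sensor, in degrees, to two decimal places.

79.31°

From the vertical AOV: f = 9.52 / (2·tan(21.3°)) = 9.52 / 0.77977 ≈ 12.2088 mm.
Sensor diagonal = √(17.86² + 9.52²) = √409.6100 ≈ 20.2388 mm.
Diagonal AOV = 2·arctan(20.2388 / (2 × 12.2088)) = 2·arctan(0.82886) ≈ 79.3082°.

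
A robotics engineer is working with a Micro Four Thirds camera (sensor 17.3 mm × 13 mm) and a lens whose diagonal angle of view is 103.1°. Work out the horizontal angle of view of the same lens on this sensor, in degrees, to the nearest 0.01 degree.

Sensor diagonal = √(17.3² + 13²) = √468.2900 ≈ 21.6400 mm.
From the diagonal AOV: f = 21.6400 / (2·tan(51.55°)) = 21.6400 / 2.51885 ≈ 8.5912 mm.
Horizontal AOV = 2·arctan(17.3 / (2 × 8.5912)) = 2·arctan(1.00684) ≈ 90.3907°.

90.39°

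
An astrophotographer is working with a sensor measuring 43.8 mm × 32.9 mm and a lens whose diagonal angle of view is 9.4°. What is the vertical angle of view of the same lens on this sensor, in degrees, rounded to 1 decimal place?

5.7°

Sensor diagonal = √(43.8² + 32.9²) = √3000.8500 ≈ 54.7800 mm.
From the diagonal AOV: f = 54.7800 / (2·tan(4.7°)) = 54.7800 / 0.16443 ≈ 333.1511 mm.
Vertical AOV = 2·arctan(32.9 / (2 × 333.1511)) = 2·arctan(0.04938) ≈ 5.6536°.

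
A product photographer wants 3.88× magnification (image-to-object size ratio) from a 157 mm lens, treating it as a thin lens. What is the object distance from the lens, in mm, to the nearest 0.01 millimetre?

197.46 mm

With m = dᵢ/dₒ and 1/f = 1/dₒ + 1/dᵢ, substituting dᵢ = m·dₒ gives 1/f = (1 + 1/m)/dₒ, hence dₒ = f·(1 + 1/m).
dₒ = 157 × (1 + 1/3.88) = 157 × 1.25773 ≈ 197.464 mm.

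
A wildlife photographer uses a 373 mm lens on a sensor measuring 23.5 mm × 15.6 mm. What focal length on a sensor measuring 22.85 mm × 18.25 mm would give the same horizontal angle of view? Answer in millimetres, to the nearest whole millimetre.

Equal angle of view means equal width/f ratio, so f₂ = f₁ · (width₂/width₁) = 373 × 22.85/23.5.
f₂ = 373 × 0.97234 ≈ 362.683 mm.

363 mm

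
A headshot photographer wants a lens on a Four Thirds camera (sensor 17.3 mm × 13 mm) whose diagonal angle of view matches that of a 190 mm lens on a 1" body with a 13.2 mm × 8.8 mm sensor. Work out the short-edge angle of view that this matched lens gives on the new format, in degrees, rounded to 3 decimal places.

2.873°

Sensor diagonal = √(13.2² + 8.8²) = √251.6800 ≈ 15.8644 mm.
Sensor diagonal = √(17.3² + 13²) = √468.2900 ≈ 21.6400 mm.
Equal diagonal AOV ⇒ f₂ = f₁ · 21.6400/15.8644 = 190 × 1.36406 ≈ 259.1712 mm.
Short-edge AOV on the new format = 2·arctan(13 / (2 × 259.1712)) = 2·arctan(0.02508) ≈ 2.8733°.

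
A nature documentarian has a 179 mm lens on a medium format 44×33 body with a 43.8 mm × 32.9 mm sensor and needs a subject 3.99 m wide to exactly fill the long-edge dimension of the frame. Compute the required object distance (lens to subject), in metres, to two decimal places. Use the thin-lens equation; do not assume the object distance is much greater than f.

W: 3.99 m = 3990 mm.
Magnification m = w/W = dᵢ/dₒ; combined with 1/f = 1/dₒ + 1/dᵢ this gives dₒ = f·(1 + W/w).
dₒ = 179 mm × (1 + 3990/43.8) = 179 × 92.0959 ≈ 16485.164 mm = 16.4852 m.

16.49 m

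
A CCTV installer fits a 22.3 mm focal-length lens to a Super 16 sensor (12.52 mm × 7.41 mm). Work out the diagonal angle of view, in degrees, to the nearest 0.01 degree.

36.13°

Sensor diagonal = √(12.52² + 7.41²) = √211.6585 ≈ 14.5485 mm.
Angle of view α = 2·arctan(d/2f) with d = 14.5485 mm and f = 22.3 mm.
d/2f = 0.32620; arctan(0.32620) ≈ 18.0663°, so α ≈ 36.1326°.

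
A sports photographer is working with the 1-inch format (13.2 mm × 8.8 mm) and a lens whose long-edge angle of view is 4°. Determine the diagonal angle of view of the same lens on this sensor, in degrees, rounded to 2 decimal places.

From the long-edge AOV: f = 13.2 / (2·tan(2°)) = 13.2 / 0.06984 ≈ 188.9993 mm.
Sensor diagonal = √(13.2² + 8.8²) = √251.6800 ≈ 15.8644 mm.
Diagonal AOV = 2·arctan(15.8644 / (2 × 188.9993)) = 2·arctan(0.04197) ≈ 4.8065°.

4.81°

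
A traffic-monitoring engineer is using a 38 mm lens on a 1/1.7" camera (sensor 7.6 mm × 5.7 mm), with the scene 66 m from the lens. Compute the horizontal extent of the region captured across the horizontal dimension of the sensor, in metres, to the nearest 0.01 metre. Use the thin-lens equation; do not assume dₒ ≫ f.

dₒ: 66 m = 66000 mm.
Similar triangles through the lens centre give W/dₒ = w/dᵢ; with 1/f = 1/dₒ + 1/dᵢ this gives W = w·(dₒ − f)/f.
W = 7.6 mm × (66000 − 38) / 38 = 7.6 × 1735.8421 ≈ 13192.400 mm = 13.1924 m.

13.19 m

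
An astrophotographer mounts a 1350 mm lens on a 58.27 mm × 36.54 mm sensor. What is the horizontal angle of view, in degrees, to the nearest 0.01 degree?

Angle of view α = 2·arctan(w/2f) with w = 58.27 mm and f = 1350 mm.
w/2f = 0.02158; arctan(0.02158) ≈ 1.2363°, so α ≈ 2.4727°.

2.47°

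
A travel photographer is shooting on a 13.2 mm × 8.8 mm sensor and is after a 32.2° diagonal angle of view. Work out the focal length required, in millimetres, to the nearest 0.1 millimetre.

Sensor diagonal = √(13.2² + 8.8²) = √251.6800 ≈ 15.8644 mm.
From α = 2·arctan(d/2f) we get f = d / (2·tan(α/2)).
With d = 15.8644 mm and α/2 = 16.1°, tan(α/2) ≈ 0.28864, so f ≈ 15.8644 / 0.57727 ≈ 27.4818 mm.

27.5 mm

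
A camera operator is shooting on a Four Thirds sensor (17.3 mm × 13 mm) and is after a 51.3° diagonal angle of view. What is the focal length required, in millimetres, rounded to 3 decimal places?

22.533 mm

Sensor diagonal = √(17.3² + 13²) = √468.2900 ≈ 21.6400 mm.
From α = 2·arctan(d/2f) we get f = d / (2·tan(α/2)).
With d = 21.6400 mm and α/2 = 25.65°, tan(α/2) ≈ 0.48019, so f ≈ 21.6400 / 0.96039 ≈ 22.5326 mm.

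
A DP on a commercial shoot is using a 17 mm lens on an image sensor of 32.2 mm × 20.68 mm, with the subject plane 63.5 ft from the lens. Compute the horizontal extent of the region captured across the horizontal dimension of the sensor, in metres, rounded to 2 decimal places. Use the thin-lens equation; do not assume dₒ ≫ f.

dₒ: 63.5 ft × 304.8 mm/ft = 19354.80 mm.
Similar triangles through the lens centre give W/dₒ = w/dᵢ; with 1/f = 1/dₒ + 1/dᵢ this gives W = w·(dₒ − f)/f.
W = 32.2 mm × (19354.8 − 17) / 17 = 32.2 × 1137.5176 ≈ 36628.067 mm = 36.6281 m.

36.63 m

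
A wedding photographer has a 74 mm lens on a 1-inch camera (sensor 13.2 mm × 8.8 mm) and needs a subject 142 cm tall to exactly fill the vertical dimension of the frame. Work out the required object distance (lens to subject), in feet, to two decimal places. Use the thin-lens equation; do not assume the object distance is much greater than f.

W: 142 cm = 1420 mm.
Magnification m = h/W = dᵢ/dₒ; combined with 1/f = 1/dₒ + 1/dᵢ this gives dₒ = f·(1 + W/h).
dₒ = 74 mm × (1 + 1420/8.8) = 74 × 162.3636 ≈ 12014.909 mm = 12014.909/304.8 ft = 39.419 ft.

39.42 ft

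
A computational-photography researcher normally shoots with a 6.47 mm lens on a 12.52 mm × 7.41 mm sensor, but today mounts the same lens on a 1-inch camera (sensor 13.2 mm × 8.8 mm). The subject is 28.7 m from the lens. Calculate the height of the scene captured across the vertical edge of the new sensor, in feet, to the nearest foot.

128 ft

The focal length stays 6.47 mm; the relevant sensor dimension is now h = 8.8 mm. Object distance dₒ = 28.7 m = 28700 mm.
Thin-lens field height W = h·(dₒ − f)/f = 8.8 × (28700 − 6.47)/6.47 ≈ 39026.749 mm = 39026.749/304.8 ft = 128.041 ft.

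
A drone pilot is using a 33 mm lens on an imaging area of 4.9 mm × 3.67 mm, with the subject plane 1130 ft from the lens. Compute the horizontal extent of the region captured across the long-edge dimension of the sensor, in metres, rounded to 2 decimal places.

dₒ: 1130 ft × 304.8 mm/ft = 344423.99 mm.
Similar triangles through the lens centre give W/dₒ = w/dᵢ; with 1/f = 1/dₒ + 1/dᵢ this gives W = w·(dₒ − f)/f.
W = 4.9 mm × (344424 − 33) / 33 = 4.9 × 10436.0906 ≈ 51136.844 mm = 51.1368 m.

51.14 m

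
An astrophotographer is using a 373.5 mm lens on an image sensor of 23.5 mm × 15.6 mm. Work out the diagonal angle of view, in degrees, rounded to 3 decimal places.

Sensor diagonal = √(23.5² + 15.6²) = √795.6100 ≈ 28.2066 mm.
Angle of view α = 2·arctan(d/2f) with d = 28.2066 mm and f = 373.5 mm.
d/2f = 0.03776; arctan(0.03776) ≈ 2.1624°, so α ≈ 4.3249°.

4.325°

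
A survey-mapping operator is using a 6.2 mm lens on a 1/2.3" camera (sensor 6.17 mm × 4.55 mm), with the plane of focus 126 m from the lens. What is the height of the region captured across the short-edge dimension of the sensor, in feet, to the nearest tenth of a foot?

303.4 ft

dₒ: 126 m = 126000 mm.
Similar triangles through the lens centre give W/dₒ = h/dᵢ; with 1/f = 1/dₒ + 1/dᵢ this gives W = h·(dₒ − f)/f.
W = 4.55 mm × (126000 − 6.2) / 6.2 = 4.55 × 20321.5806 ≈ 92463.192 mm = 92463.192/304.8 ft = 303.357 ft.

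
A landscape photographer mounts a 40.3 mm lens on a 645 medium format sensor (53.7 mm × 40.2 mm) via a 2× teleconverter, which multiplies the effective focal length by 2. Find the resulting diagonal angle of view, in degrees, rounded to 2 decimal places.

Effective focal length f = 40.3 × 2 = 80.6 mm.
Sensor diagonal = √(53.7² + 40.2²) = √4499.7300 ≈ 67.0800 mm.
α = 2·arctan(67.080 / (2 × 80.6)) = 2·arctan(0.41613) ≈ 45.1872°.

45.19°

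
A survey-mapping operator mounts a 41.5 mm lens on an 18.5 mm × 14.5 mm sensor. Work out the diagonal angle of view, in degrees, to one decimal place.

Sensor diagonal = √(18.5² + 14.5²) = √552.5000 ≈ 23.5053 mm.
Angle of view α = 2·arctan(d/2f) with d = 23.5053 mm and f = 41.5 mm.
d/2f = 0.28320; arctan(0.28320) ≈ 15.8119°, so α ≈ 31.6239°.

31.6°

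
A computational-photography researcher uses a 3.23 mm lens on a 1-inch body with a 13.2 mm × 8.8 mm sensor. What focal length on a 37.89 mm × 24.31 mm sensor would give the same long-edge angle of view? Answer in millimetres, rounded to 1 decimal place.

Equal angle of view means equal width/f ratio, so f₂ = f₁ · (width₂/width₁) = 3.23 × 37.89/13.2.
f₂ = 3.23 × 2.87045 ≈ 9.272 mm.

9.3 mm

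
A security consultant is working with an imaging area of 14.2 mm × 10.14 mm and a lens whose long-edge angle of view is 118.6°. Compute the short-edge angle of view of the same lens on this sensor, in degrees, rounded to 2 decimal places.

100.51°

From the long-edge AOV: f = 14.2 / (2·tan(59.3°)) = 14.2 / 3.36838 ≈ 4.2157 mm.
Short-edge AOV = 2·arctan(10.14 / (2 × 4.2157)) = 2·arctan(1.20266) ≈ 100.5134°.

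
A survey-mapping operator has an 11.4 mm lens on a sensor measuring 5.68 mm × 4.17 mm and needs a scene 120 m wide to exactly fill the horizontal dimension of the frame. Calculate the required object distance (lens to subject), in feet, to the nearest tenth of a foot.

W: 120 m = 120000 mm.
Magnification m = w/W = dᵢ/dₒ; combined with 1/f = 1/dₒ + 1/dᵢ this gives dₒ = f·(1 + W/w).
dₒ = 11.4 mm × (1 + 120000/5.68) = 11.4 × 21127.7606 ≈ 240856.470 mm = 240856.470/304.8 ft = 790.212 ft.

790.2 ft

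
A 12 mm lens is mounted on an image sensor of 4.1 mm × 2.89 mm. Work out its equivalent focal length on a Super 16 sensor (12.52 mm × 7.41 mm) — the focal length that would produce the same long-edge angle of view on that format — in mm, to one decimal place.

Equal angle of view means equal width/f ratio, so f₂ = f₁ · (width₂/width₁) = 12 × 12.52/4.1.
f₂ = 12 × 3.05366 ≈ 36.644 mm.

36.6 mm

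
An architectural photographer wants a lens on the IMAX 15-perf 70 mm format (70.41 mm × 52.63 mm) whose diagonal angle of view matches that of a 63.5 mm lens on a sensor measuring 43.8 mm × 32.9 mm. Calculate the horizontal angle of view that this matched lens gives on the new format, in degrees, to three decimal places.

38.119°

Sensor diagonal = √(43.8² + 32.9²) = √3000.8500 ≈ 54.7800 mm.
Sensor diagonal = √(70.41² + 52.63²) = √7727.4850 ≈ 87.9061 mm.
Equal diagonal AOV ⇒ f₂ = f₁ · 87.9061/54.7800 = 63.5 × 1.60471 ≈ 101.8992 mm.
Horizontal AOV on the new format = 2·arctan(70.41 / (2 × 101.8992)) = 2·arctan(0.34549) ≈ 38.1189°.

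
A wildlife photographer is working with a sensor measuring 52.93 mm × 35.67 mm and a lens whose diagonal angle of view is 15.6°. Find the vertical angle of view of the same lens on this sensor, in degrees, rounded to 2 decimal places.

8.76°

Sensor diagonal = √(52.93² + 35.67²) = √4073.9338 ≈ 63.8274 mm.
From the diagonal AOV: f = 63.8274 / (2·tan(7.8°)) = 63.8274 / 0.27397 ≈ 232.9756 mm.
Vertical AOV = 2·arctan(35.67 / (2 × 232.9756)) = 2·arctan(0.07655) ≈ 8.7553°.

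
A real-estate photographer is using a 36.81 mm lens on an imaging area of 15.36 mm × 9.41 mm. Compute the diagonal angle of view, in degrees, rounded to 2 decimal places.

27.50°

Sensor diagonal = √(15.36² + 9.41²) = √324.4777 ≈ 18.0133 mm.
Angle of view α = 2·arctan(d/2f) with d = 18.0133 mm and f = 36.81 mm.
d/2f = 0.24468; arctan(0.24468) ≈ 13.7489°, so α ≈ 27.4979°.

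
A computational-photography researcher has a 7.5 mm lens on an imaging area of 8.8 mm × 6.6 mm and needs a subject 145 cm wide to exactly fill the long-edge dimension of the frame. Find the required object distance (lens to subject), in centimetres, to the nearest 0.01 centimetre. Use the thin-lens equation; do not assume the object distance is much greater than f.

W: 145 cm = 1450 mm.
Magnification m = w/W = dᵢ/dₒ; combined with 1/f = 1/dₒ + 1/dᵢ this gives dₒ = f·(1 + W/w).
dₒ = 7.5 mm × (1 + 1450/8.8) = 7.5 × 165.7727 ≈ 1243.295 mm = 124.33 cm.

124.33 cm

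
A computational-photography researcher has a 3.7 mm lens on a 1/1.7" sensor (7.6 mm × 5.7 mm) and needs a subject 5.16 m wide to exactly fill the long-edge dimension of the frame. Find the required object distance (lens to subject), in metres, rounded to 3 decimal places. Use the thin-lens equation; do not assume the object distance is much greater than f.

W: 5.16 m = 5160 mm.
Magnification m = w/W = dᵢ/dₒ; combined with 1/f = 1/dₒ + 1/dᵢ this gives dₒ = f·(1 + W/w).
dₒ = 3.7 mm × (1 + 5160/7.6) = 3.7 × 679.9474 ≈ 2515.805 mm = 2.51581 m.

2.516 m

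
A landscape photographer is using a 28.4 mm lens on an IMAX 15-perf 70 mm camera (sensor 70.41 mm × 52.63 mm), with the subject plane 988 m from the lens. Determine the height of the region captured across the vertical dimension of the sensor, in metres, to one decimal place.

1830.9 m

dₒ: 988 m = 988000 mm.
Similar triangles through the lens centre give W/dₒ = h/dᵢ; with 1/f = 1/dₒ + 1/dᵢ this gives W = h·(dₒ − f)/f.
W = 52.63 mm × (988000 − 28.4) / 28.4 = 52.63 × 34787.7324 ≈ 1830878.356 mm = 1830.88 m.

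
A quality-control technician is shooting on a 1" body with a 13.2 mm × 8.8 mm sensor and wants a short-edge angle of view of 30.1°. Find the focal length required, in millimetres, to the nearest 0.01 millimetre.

From α = 2·arctan(h/2f) we get f = h / (2·tan(α/2)).
With h = 8.8 mm and α/2 = 15.05°, tan(α/2) ≈ 0.26888, so f ≈ 8.8 / 0.53777 ≈ 16.3639 mm.

16.36 mm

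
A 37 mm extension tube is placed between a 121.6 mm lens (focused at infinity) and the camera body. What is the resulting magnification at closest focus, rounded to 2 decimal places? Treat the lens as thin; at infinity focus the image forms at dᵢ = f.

0.30×

The tube moves the image plane from f to f + e, so dᵢ = 121.6 + 37 = 158.6 mm. Focus is achieved when 1/f = 1/dₒ + 1/dᵢ, giving dₒ = 1/(1/f − 1/(f+e)).
Magnification m = dᵢ/dₒ = (f+e)·(1/f − 1/(f+e)) = e/f = 37/121.6 ≈ 0.3043.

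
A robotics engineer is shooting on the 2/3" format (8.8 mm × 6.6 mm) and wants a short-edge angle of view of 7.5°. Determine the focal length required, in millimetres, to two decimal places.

From α = 2·arctan(h/2f) we get f = h / (2·tan(α/2)).
With h = 6.6 mm and α/2 = 3.75°, tan(α/2) ≈ 0.06554, so f ≈ 6.6 / 0.13109 ≈ 50.3483 mm.

50.35 mm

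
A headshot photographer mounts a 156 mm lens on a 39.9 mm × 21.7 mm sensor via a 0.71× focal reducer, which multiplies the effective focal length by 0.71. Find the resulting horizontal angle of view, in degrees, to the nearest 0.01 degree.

Effective focal length f = 156 × 0.71 = 110.76 mm.
α = 2·arctan(39.9 / (2 × 110.76)) = 2·arctan(0.18012) ≈ 20.4212°.

20.42°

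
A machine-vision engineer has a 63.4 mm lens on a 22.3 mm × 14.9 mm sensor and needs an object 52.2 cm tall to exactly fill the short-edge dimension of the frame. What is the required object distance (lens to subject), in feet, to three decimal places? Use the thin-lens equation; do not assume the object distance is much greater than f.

7.495 ft

W: 52.2 cm = 522 mm.
Magnification m = h/W = dᵢ/dₒ; combined with 1/f = 1/dₒ + 1/dᵢ this gives dₒ = f·(1 + W/h).
dₒ = 63.4 mm × (1 + 522/14.9) = 63.4 × 36.0336 ≈ 2284.528 mm = 2284.528/304.8 ft = 7.49517 ft.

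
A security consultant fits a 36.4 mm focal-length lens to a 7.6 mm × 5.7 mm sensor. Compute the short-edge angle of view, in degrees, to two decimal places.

Angle of view α = 2·arctan(h/2f) with h = 5.7 mm and f = 36.4 mm.
h/2f = 0.07830; arctan(0.07830) ≈ 4.4769°, so α ≈ 8.9539°.

8.95°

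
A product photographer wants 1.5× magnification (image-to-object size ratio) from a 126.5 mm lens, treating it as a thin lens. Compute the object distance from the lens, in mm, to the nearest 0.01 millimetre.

210.83 mm

With m = dᵢ/dₒ and 1/f = 1/dₒ + 1/dᵢ, substituting dᵢ = m·dₒ gives 1/f = (1 + 1/m)/dₒ, hence dₒ = f·(1 + 1/m).
dₒ = 126.5 × (1 + 1/1.5) = 126.5 × 1.66667 ≈ 210.833 mm.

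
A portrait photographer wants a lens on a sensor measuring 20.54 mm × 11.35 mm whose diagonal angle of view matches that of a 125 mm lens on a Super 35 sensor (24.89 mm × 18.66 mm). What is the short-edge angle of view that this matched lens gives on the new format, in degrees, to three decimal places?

6.888°

Sensor diagonal = √(24.89² + 18.66²) = √967.7077 ≈ 31.1080 mm.
Sensor diagonal = √(20.54² + 11.35²) = √550.7141 ≈ 23.4673 mm.
Equal diagonal AOV ⇒ f₂ = f₁ · 23.4673/31.1080 = 125 × 0.75438 ≈ 94.2977 mm.
Short-edge AOV on the new format = 2·arctan(11.35 / (2 × 94.2977)) = 2·arctan(0.06018) ≈ 6.8880°.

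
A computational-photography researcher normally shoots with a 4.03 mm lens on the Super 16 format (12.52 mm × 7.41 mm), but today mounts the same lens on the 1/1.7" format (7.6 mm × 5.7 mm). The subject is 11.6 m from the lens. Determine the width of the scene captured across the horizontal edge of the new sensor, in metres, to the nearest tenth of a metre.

21.9 m

The focal length stays 4.03 mm; the relevant sensor dimension is now w = 7.6 mm. Object distance dₒ = 11.6 m = 11600 mm.
Thin-lens field width W = w·(dₒ − f)/f = 7.6 × (11600 − 4.03)/4.03 ≈ 21868.331 mm = 21.8683 m.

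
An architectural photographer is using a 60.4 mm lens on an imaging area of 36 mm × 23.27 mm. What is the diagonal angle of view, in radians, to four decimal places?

0.6820 rad

Sensor diagonal = √(36² + 23.27²) = √1837.4929 ≈ 42.8660 mm.
Angle of view α = 2·arctan(d/2f) with d = 42.8660 mm and f = 60.4 mm.
d/2f = 0.35485; arctan(0.35485) ≈ 0.3410 rad, so α ≈ 0.6820 rad.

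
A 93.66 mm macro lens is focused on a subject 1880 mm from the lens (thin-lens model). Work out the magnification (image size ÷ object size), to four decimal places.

Thin lens: 1/f = 1/dₒ + 1/dᵢ → 1/dᵢ = 1/93.66 − 1/1880 = 0.0101450 mm⁻¹, so dᵢ ≈ 98.5707 mm.
Magnification m = dᵢ/dₒ = 98.5707/1880 ≈ 0.05243.

0.0524×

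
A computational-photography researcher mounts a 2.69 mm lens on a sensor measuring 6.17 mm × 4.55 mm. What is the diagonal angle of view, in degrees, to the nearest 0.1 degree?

109.9°

Sensor diagonal = √(6.17² + 4.55²) = √58.7714 ≈ 7.6663 mm.
Angle of view α = 2·arctan(d/2f) with d = 7.6663 mm and f = 2.69 mm.
d/2f = 1.42495; arctan(1.42495) ≈ 54.9397°, so α ≈ 109.8794°.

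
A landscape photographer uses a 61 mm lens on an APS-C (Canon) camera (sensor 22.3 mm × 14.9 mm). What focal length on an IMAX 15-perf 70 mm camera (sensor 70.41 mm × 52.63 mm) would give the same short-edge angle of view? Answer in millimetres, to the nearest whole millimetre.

Equal angle of view means equal height/f ratio, so f₂ = f₁ · (height₂/height₁) = 61 × 52.63/14.9.
f₂ = 61 × 3.53221 ≈ 215.465 mm.

215 mm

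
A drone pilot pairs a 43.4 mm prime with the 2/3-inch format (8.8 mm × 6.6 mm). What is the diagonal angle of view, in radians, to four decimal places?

Sensor diagonal = √(8.8² + 6.6²) = √121.0000 ≈ 11.0000 mm.
Angle of view α = 2·arctan(d/2f) with d = 11.0000 mm and f = 43.4 mm.
d/2f = 0.12673; arctan(0.12673) ≈ 0.1261 rad, so α ≈ 0.2521 rad.

0.2521 rad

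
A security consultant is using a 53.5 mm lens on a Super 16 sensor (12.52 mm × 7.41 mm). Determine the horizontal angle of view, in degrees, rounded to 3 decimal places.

Angle of view α = 2·arctan(w/2f) with w = 12.52 mm and f = 53.5 mm.
w/2f = 0.11701; arctan(0.11701) ≈ 6.6738°, so α ≈ 13.3476°.

13.348°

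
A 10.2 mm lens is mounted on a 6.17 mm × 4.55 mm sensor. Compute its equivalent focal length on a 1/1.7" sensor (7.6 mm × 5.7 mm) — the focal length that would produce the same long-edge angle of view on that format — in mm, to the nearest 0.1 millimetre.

Equal angle of view means equal width/f ratio, so f₂ = f₁ · (width₂/width₁) = 10.2 × 7.6/6.17.
f₂ = 10.2 × 1.23177 ≈ 12.564 mm.

12.6 mm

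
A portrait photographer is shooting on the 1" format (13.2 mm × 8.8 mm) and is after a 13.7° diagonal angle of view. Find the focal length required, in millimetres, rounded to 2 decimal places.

Sensor diagonal = √(13.2² + 8.8²) = √251.6800 ≈ 15.8644 mm.
From α = 2·arctan(d/2f) we get f = d / (2·tan(α/2)).
With d = 15.8644 mm and α/2 = 6.85°, tan(α/2) ≈ 0.12013, so f ≈ 15.8644 / 0.24026 ≈ 66.0314 mm.

66.03 mm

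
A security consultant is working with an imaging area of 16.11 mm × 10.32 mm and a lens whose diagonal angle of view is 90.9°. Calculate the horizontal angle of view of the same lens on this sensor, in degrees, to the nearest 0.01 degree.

Sensor diagonal = √(16.11² + 10.32²) = √366.0345 ≈ 19.1320 mm.
From the diagonal AOV: f = 19.1320 / (2·tan(45.45°)) = 19.1320 / 2.03167 ≈ 9.4169 mm.
Horizontal AOV = 2·arctan(16.11 / (2 × 9.4169)) = 2·arctan(0.85538) ≈ 81.0857°.

81.09°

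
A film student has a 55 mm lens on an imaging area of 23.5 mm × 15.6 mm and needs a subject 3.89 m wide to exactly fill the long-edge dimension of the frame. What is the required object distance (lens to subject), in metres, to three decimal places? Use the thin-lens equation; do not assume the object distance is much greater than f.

9.159 m

W: 3.89 m = 3890 mm.
Magnification m = w/W = dᵢ/dₒ; combined with 1/f = 1/dₒ + 1/dᵢ this gives dₒ = f·(1 + W/w).
dₒ = 55 mm × (1 + 3890/23.5) = 55 × 166.5319 ≈ 9159.255 mm = 9.15926 m.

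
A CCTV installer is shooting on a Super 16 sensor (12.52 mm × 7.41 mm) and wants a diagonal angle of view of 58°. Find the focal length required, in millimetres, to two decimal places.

Sensor diagonal = √(12.52² + 7.41²) = √211.6585 ≈ 14.5485 mm.
From α = 2·arctan(d/2f) we get f = d / (2·tan(α/2)).
With d = 14.5485 mm and α/2 = 29°, tan(α/2) ≈ 0.55431, so f ≈ 14.5485 / 1.10862 ≈ 13.1231 mm.

13.12 mm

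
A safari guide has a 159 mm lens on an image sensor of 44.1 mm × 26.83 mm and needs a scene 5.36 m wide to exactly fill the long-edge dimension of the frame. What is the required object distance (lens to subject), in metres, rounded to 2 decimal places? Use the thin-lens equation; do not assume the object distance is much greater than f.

19.48 m

W: 5.36 m = 5360 mm.
Magnification m = w/W = dᵢ/dₒ; combined with 1/f = 1/dₒ + 1/dᵢ this gives dₒ = f·(1 + W/w).
dₒ = 159 mm × (1 + 5360/44.1) = 159 × 122.5420 ≈ 19484.170 mm = 19.4842 m.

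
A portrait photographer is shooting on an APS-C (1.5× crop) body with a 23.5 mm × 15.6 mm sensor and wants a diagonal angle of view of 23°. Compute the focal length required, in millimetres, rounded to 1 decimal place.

Sensor diagonal = √(23.5² + 15.6²) = √795.6100 ≈ 28.2066 mm.
From α = 2·arctan(d/2f) we get f = d / (2·tan(α/2)).
With d = 28.2066 mm and α/2 = 11.5°, tan(α/2) ≈ 0.20345, so f ≈ 28.2066 / 0.40690 ≈ 69.3198 mm.

69.3 mm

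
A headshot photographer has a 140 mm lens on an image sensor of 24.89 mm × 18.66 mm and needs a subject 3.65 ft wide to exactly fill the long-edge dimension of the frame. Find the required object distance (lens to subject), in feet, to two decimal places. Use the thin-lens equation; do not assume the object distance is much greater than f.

W: 3.65 ft × 304.8 mm/ft = 1112.52 mm.
Magnification m = w/W = dᵢ/dₒ; combined with 1/f = 1/dₒ + 1/dᵢ this gives dₒ = f·(1 + W/w).
dₒ = 140 mm × (1 + 1112.52/24.89) = 140 × 45.6975 ≈ 6397.645 mm = 6397.645/304.8 ft = 20.9897 ft.

20.99 ft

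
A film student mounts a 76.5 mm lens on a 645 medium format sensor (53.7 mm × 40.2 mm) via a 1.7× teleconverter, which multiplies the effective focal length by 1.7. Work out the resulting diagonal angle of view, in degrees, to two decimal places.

28.92°

Effective focal length f = 76.5 × 1.7 = 130.05 mm.
Sensor diagonal = √(53.7² + 40.2²) = √4499.7300 ≈ 67.0800 mm.
α = 2·arctan(67.080 / (2 × 130.05)) = 2·arctan(0.25790) ≈ 28.9230°.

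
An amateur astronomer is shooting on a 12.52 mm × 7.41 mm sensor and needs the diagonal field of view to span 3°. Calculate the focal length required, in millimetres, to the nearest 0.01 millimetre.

277.79 mm

Sensor diagonal = √(12.52² + 7.41²) = √211.6585 ≈ 14.5485 mm.
From α = 2·arctan(d/2f) we get f = d / (2·tan(α/2)).
With d = 14.5485 mm and α/2 = 1.5°, tan(α/2) ≈ 0.02619, so f ≈ 14.5485 / 0.05237 ≈ 277.7922 mm.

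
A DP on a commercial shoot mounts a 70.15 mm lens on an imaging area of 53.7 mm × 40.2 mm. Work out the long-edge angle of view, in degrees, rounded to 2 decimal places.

41.89°

Angle of view α = 2·arctan(w/2f) with w = 53.7 mm and f = 70.15 mm.
w/2f = 0.38275; arctan(0.38275) ≈ 20.9444°, so α ≈ 41.8888°.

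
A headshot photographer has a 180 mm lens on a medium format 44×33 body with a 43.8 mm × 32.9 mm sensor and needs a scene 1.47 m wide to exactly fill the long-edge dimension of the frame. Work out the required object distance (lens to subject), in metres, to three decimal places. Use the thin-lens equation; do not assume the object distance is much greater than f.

W: 1.47 m = 1470 mm.
Magnification m = w/W = dᵢ/dₒ; combined with 1/f = 1/dₒ + 1/dᵢ this gives dₒ = f·(1 + W/w).
dₒ = 180 mm × (1 + 1470/43.8) = 180 × 34.5616 ≈ 6221.096 mm = 6.2211 m.

6.221 m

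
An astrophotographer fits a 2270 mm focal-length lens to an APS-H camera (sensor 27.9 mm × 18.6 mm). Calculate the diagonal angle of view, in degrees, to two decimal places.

0.85°

Sensor diagonal = √(27.9² + 18.6²) = √1124.3700 ≈ 33.5316 mm.
Angle of view α = 2·arctan(d/2f) with d = 33.5316 mm and f = 2270 mm.
d/2f = 0.00739; arctan(0.00739) ≈ 0.4232°, so α ≈ 0.8463°.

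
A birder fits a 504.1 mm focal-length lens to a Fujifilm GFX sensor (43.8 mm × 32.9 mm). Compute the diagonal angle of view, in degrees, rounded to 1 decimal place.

6.2°

Sensor diagonal = √(43.8² + 32.9²) = √3000.8500 ≈ 54.7800 mm.
Angle of view α = 2·arctan(d/2f) with d = 54.7800 mm and f = 504.1 mm.
d/2f = 0.05433; arctan(0.05433) ≈ 3.1101°, so α ≈ 6.2202°.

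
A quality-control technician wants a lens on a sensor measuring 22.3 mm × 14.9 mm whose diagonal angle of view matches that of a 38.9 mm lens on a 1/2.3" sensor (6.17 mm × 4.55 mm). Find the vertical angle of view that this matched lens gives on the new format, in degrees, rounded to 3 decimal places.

6.267°

Sensor diagonal = √(6.17² + 4.55²) = √58.7714 ≈ 7.6663 mm.
Sensor diagonal = √(22.3² + 14.9²) = √719.3000 ≈ 26.8198 mm.
Equal diagonal AOV ⇒ f₂ = f₁ · 26.8198/7.6663 = 38.9 × 3.49842 ≈ 136.0886 mm.
Vertical AOV on the new format = 2·arctan(14.9 / (2 × 136.0886)) = 2·arctan(0.05474) ≈ 6.2669°.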